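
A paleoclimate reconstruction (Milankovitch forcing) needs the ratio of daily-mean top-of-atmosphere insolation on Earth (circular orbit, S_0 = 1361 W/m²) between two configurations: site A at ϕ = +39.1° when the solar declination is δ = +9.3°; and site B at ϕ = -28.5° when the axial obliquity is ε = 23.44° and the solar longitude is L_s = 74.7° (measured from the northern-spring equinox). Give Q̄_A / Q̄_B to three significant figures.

Q̄_A / Q̄_B ≈ 1.71

— Configuration A (ϕ=+39.1°):
cos h₀ = −tan(+39.1°) tan(+9.300°) = -0.1331, h₀ = 1.7043 rad.
Bracket: h₀ sin ϕ sin δ + cos ϕ cos δ sin h₀ = 1.7043×0.63068×0.16160 + 0.77605×0.98686×0.99111 = 0.173699 + 0.759044 = 0.932743.
Q̄ = (S_0/π) × [bracket] = (1361/π) × 0.932743 = 404.08 W/m².
— Configuration B (ϕ=-28.5°):
Solar declination: sin δ = sin ε · sin L_s = sin 23.44° × sin 74.7° = 0.38369, so δ = +22.562°.
cos h₀ = −tan(-28.5°) tan(+22.562°) = 0.2256, h₀ = 1.3432 rad.
Bracket: h₀ sin ϕ sin δ + cos ϕ cos δ sin h₀ = 1.3432×-0.47716×0.38369 + 0.87882×0.92346×0.97422 = -0.245915 + 0.790633 = 0.544718.
Q̄ = (S_0/π) × [bracket] = (1361/π) × 0.544718 = 235.98 W/m².
Ratio Q̄_A / Q̄_B = 404.08 / 235.98 = 1.712.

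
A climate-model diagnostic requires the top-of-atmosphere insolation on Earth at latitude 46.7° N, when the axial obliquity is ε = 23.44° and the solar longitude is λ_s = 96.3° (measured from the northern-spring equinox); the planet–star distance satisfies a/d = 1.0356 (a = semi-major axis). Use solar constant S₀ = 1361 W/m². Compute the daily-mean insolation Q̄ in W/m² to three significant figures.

Solar declination: sin δ = sin ε · sin λ_s = sin 23.44° × sin 96.3° = 0.39539, so δ = +23.290°.
cos H₀ = −tan(+46.7°) tan(+23.290°) = -0.4568, H₀ = 2.0452 rad.
Bracket: H₀ sin φ sin δ + cos φ cos δ sin H₀ = 2.0452×0.72777×0.39539 + 0.68582×0.91851×0.88957 = 0.588512 + 0.560369 = 1.148881.
Inverse-square distance factor (a/d)² = 1.0356² = 1.072467.
Q̄ = (S₀/π) × 1.072467 × [bracket] = (1361/π) × 1.072467 × 1.148881 = 533.8 W/m².

Q̄ ≈ 534 W/m²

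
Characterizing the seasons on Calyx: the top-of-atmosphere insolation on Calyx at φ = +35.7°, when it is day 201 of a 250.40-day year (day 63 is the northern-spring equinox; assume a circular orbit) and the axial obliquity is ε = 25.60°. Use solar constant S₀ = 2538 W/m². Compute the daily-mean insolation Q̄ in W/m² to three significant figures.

Q̄ ≈ 552 W/m²

Solar longitude: λ_s = 360° × (201 − 63)/250.40 = 198.403°.
sin δ = sin 25.60° × sin 198.403° = -0.13641, so δ = -7.840°.
cos H₀ = −tan(+35.7°) tan(-7.840°) = 0.0989, H₀ = 1.4717 rad.
Bracket: H₀ sin φ sin δ + cos φ cos δ sin H₀ = 1.4717×0.58354×-0.13641 + 0.81208×0.99065×0.99509 = -0.117148 + 0.800537 = 0.683389.
Q̄ = (S₀/π) × [bracket] = (2538/π) × 0.683389 = 552.1 W/m².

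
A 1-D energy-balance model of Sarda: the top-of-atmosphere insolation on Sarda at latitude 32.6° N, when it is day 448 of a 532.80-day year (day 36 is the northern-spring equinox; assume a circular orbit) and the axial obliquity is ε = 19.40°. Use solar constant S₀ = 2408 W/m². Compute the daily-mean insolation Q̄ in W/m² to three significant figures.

Q̄ ≈ 412 W/m²

Solar longitude: λ_s = 360° × (448 − 36)/532.80 = 278.378°.
sin δ = sin 19.40° × sin 278.378° = -0.32862, so δ = -19.185°.
cos H₀ = −tan(+32.6°) tan(-19.185°) = 0.2225, H₀ = 1.3464 rad.
Bracket: H₀ sin φ sin δ + cos φ cos δ sin H₀ = 1.3464×0.53877×-0.32862 + 0.84245×0.94446×0.97493 = -0.238381 + 0.775713 = 0.537332.
Q̄ = (S₀/π) × [bracket] = (2408/π) × 0.537332 = 411.9 W/m².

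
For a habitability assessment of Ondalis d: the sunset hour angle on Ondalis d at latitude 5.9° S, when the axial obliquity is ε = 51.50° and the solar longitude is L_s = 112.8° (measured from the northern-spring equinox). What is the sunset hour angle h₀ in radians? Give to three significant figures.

h₀ = 1.46 rad

Solar declination: sin δ = sin ε · sin L_s = sin 51.50° × sin 112.8° = 0.72146, so δ = +46.175°.
cos h₀ = −tan ϕ · tan δ = −tan(-5.9°) × tan(+46.175°) = 0.1077, so h₀ = 1.4629 rad = 83.82°.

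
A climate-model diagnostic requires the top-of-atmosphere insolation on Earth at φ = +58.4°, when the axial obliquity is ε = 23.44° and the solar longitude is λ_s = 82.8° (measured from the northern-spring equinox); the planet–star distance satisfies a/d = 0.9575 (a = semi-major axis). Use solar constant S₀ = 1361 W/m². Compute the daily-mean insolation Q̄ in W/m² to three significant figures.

Solar declination: sin δ = sin ε · sin λ_s = sin 23.44° × sin 82.8° = 0.39465, so δ = +23.244°.
cos H₀ = −tan(+58.4°) tan(+23.244°) = -0.6982, H₀ = 2.3436 rad.
Bracket: H₀ sin φ sin δ + cos φ cos δ sin H₀ = 2.3436×0.85173×0.39465 + 0.52399×0.91883×0.71593 = 0.787767 + 0.344690 = 1.132457.
Inverse-square distance factor (a/d)² = 0.9575² = 0.916806.
Q̄ = (S₀/π) × 0.916806 × [bracket] = (1361/π) × 0.916806 × 1.132457 = 449.8 W/m².

Q̄ ≈ 450 W/m²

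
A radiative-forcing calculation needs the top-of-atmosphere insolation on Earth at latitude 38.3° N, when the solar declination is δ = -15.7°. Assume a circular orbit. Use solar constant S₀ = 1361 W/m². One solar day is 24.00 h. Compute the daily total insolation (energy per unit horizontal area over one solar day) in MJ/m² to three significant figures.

cos H₀ = −tan(+38.3°) tan(-15.700°) = 0.2220, H₀ = 1.3469 rad.
Bracket: H₀ sin φ sin δ + cos φ cos δ sin H₀ = 1.3469×0.61978×-0.27060 + 0.78478×0.96269×0.97505 = -0.225892 + 0.736650 = 0.510758.
Q̄ = (S₀/π) × [bracket] = (1361/π) × 0.510758 = 221.27 W/m².
Daily total = Q̄ × 24.00 h × 3600 s/h = 221.27 × 24.00 × 3600 / 10⁶ = 19.12 MJ/m².

19.1 MJ/m²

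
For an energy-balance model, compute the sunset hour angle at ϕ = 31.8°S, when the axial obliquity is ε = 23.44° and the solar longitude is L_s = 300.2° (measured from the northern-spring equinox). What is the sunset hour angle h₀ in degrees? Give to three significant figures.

h₀ = 103°

Solar declination: sin δ = sin ε · sin L_s = sin 23.44° × sin 300.2° = -0.34380, so δ = -20.108°.
cos h₀ = −tan ϕ · tan δ = −tan(-31.8°) × tan(-20.108°) = -0.2270, so h₀ = 1.7998 rad = 103.12°.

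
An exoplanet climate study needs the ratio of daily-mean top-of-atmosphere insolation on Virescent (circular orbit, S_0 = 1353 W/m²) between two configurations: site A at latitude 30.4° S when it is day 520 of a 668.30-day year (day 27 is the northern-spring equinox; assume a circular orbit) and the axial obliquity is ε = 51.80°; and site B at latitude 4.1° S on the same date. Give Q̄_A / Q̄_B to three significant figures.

Q̄_A / Q̄_B ≈ 1.85

— Configuration A (ϕ=-30.4°):
Solar longitude: L_s = 360° × (520 − 27)/668.30 = 265.569°.
sin δ = sin 51.80° × sin 265.569° = -0.78351, so δ = -51.583°.
cos h₀ = −tan(-30.4°) tan(-51.583°) = -0.7398, h₀ = 2.4035 rad.
Bracket: h₀ sin ϕ sin δ + cos ϕ cos δ sin h₀ = 2.4035×-0.50603×-0.78351 + 0.86251×0.62138×0.67286 = 0.952939 + 0.360617 = 1.313556.
Q̄ = (S_0/π) × [bracket] = (1353/π) × 1.313556 = 565.71 W/m².
— Configuration B (ϕ=-4.1°):
cos h₀ = −tan(-4.1°) tan(-51.583°) = -0.0904, h₀ = 1.6613 rad.
Bracket: h₀ sin ϕ sin δ + cos ϕ cos δ sin h₀ = 1.6613×-0.07150×-0.78351 + 0.99744×0.62138×0.99591 = 0.093068 + 0.617254 = 0.710322.
Q̄ = (S_0/π) × [bracket] = (1353/π) × 0.710322 = 305.92 W/m².
Ratio Q̄_A / Q̄_B = 565.71 / 305.92 = 1.849.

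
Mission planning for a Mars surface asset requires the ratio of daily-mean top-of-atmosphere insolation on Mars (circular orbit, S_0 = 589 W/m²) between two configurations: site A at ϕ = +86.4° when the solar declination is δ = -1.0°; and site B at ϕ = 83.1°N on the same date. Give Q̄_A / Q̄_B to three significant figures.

Q̄_A / Q̄_B ≈ 0.402

— Configuration A (ϕ=+86.4°):
cos h₀ = −tan(+86.4°) tan(-1.000°) = 0.2774, h₀ = 1.2897 rad.
Bracket: h₀ sin ϕ sin δ + cos ϕ cos δ sin h₀ = 1.2897×0.99803×-0.01745 + 0.06279×0.99985×0.96074 = -0.022461 + 0.060316 = 0.037855.
Q̄ = (S_0/π) × [bracket] = (589/π) × 0.037855 = 7.0972 W/m².
— Configuration B (ϕ=+83.1°):
cos h₀ = −tan(+83.1°) tan(-1.000°) = 0.1442, h₀ = 1.4261 rad.
Bracket: h₀ sin ϕ sin δ + cos ϕ cos δ sin h₀ = 1.4261×0.99276×-0.01745 + 0.12014×0.99985×0.98954 = -0.024705 + 0.118866 = 0.094161.
Q̄ = (S_0/π) × [bracket] = (589/π) × 0.094161 = 17.654 W/m².
Ratio Q̄_A / Q̄_B = 7.0972 / 17.654 = 0.4020.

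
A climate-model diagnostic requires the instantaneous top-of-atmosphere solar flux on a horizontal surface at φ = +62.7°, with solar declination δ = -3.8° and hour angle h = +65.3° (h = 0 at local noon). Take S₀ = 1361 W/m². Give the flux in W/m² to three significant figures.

cos θ_z = sin φ sin δ + cos φ cos δ cos h = -0.058892 + 0.191233 = 0.132341.
Flux = S₀ · cos θ_z = 1361 × 0.132341 = 180.1 W/m².

180 W/m²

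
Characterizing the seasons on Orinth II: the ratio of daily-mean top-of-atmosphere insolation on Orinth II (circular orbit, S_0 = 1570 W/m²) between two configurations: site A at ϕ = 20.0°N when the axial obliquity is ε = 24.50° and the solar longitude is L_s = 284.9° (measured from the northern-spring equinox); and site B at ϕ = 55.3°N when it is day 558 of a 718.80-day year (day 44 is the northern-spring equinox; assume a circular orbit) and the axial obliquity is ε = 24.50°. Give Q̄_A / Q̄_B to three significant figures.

Q̄_A / Q̄_B ≈ 6.06

— Configuration A (ϕ=+20.0°):
Solar declination: sin δ = sin ε · sin L_s = sin 24.50° × sin 284.9° = -0.40075, so δ = -23.625°.
cos h₀ = −tan(+20.0°) tan(-23.625°) = 0.1592, h₀ = 1.4109 rad.
Bracket: h₀ sin ϕ sin δ + cos ϕ cos δ sin h₀ = 1.4109×0.34202×-0.40075 + 0.93969×0.91619×0.98725 = -0.193384 + 0.849958 = 0.656574.
Q̄ = (S_0/π) × [bracket] = (1570/π) × 0.656574 = 328.12 W/m².
— Configuration B (ϕ=+55.3°):
Solar longitude: L_s = 360° × (558 − 44)/718.80 = 257.429°.
sin δ = sin 24.50° × sin 257.429° = -0.40475, so δ = -23.876°.
cos h₀ = −tan(+55.3°) tan(-23.876°) = 0.6392, h₀ = 0.8773 rad.
Bracket: h₀ sin ϕ sin δ + cos ϕ cos δ sin h₀ = 0.8773×0.82214×-0.40475 + 0.56928×0.91443×0.76901 = -0.291931 + 0.400321 = 0.108390.
Q̄ = (S_0/π) × [bracket] = (1570/π) × 0.108390 = 54.168 W/m².
Ratio Q̄_A / Q̄_B = 328.12 / 54.168 = 6.057.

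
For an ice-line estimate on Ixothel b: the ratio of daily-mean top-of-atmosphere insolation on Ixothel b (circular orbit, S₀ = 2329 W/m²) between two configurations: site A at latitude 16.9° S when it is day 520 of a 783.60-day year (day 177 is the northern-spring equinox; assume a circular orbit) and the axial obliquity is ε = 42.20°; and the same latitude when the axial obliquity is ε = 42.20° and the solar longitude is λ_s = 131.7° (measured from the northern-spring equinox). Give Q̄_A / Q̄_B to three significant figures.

Q̄_A / Q̄_B ≈ 1.33

— Configuration A (φ=-16.9°):
Solar longitude: λ_s = 360° × (520 − 177)/783.60 = 157.580°.
sin δ = sin 42.20° × sin 157.580° = 0.25619, so δ = +14.844°.
cos H₀ = −tan(-16.9°) tan(+14.844°) = 0.0805, H₀ = 1.4902 rad.
Bracket: H₀ sin φ sin δ + cos φ cos δ sin H₀ = 1.4902×-0.29070×0.25619 + 0.95681×0.96663×0.99675 = -0.110982 + 0.921875 = 0.810893.
Q̄ = (S₀/π) × [bracket] = (2329/π) × 0.810893 = 601.15 W/m².
— Configuration B (φ=-16.9°):
Solar declination: sin δ = sin ε · sin λ_s = sin 42.20° × sin 131.7° = 0.50153, so δ = +30.101°.
cos H₀ = −tan(-16.9°) tan(+30.101°) = 0.1761, H₀ = 1.3937 rad.
Bracket: H₀ sin φ sin δ + cos φ cos δ sin H₀ = 1.3937×-0.29070×0.50153 + 0.95681×0.86514×0.98437 = -0.203194 + 0.814836 = 0.611642.
Q̄ = (S₀/π) × [bracket] = (2329/π) × 0.611642 = 453.44 W/m².
Ratio Q̄_A / Q̄_B = 601.15 / 453.44 = 1.326.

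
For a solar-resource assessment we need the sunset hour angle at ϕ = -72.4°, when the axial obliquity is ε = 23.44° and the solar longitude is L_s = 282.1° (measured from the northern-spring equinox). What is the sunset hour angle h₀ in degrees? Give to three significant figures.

h₀ = 180°

Solar declination: sin δ = sin ε · sin L_s = sin 23.44° × sin 282.1° = -0.38895, so δ = -22.889°.
Sunrise equation: cos h₀ = −tan ϕ · tan δ = -1.3309 ≤ −1, so the Sun never sets (polar day) and h₀ = π.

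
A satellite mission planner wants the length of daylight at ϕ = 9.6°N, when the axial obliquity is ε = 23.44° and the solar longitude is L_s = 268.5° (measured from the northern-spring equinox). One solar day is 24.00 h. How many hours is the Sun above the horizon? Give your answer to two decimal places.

Solar declination: sin δ = sin ε · sin L_s = sin 23.44° × sin 268.5° = -0.39765, so δ = -23.431°.
cos h₀ = −tan ϕ · tan δ = −tan(+9.6°) × tan(-23.431°) = 0.0733, so h₀ = 1.4974 rad = 85.80°.
Daylight = 2h₀/(2π) × 24.00 h = (1.4974/π) × 24.00 = 11.44 h.

11.44 h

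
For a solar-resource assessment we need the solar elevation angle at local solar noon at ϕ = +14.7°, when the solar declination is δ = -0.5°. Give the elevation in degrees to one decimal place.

At local noon the hour angle is zero, so the zenith angle equals |ϕ − δ| = |+14.7° − (-0.500°)| = 15.200°.
Elevation = 90° − 15.200° = 74.8°.

74.8°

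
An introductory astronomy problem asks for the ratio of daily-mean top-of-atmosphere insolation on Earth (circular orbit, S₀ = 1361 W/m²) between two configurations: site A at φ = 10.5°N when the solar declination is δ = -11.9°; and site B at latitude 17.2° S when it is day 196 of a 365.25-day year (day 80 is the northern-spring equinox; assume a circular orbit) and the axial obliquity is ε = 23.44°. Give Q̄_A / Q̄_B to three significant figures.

— Configuration A (φ=+10.5°):
cos H₀ = −tan(+10.5°) tan(-11.900°) = 0.0391, H₀ = 1.5317 rad.
Bracket: H₀ sin φ sin δ + cos φ cos δ sin H₀ = 1.5317×0.18224×-0.20620 + 0.98325×0.97851×0.99924 = -0.057558 + 0.961389 = 0.903831.
Q̄ = (S₀/π) × [bracket] = (1361/π) × 0.903831 = 391.56 W/m².
— Configuration B (φ=-17.2°):
Solar longitude: λ_s = 360° × (196 − 80)/365.25 = 114.333°.
sin δ = sin 23.44° × sin 114.333° = 0.36245, so δ = +21.251°.
cos H₀ = −tan(-17.2°) tan(+21.251°) = 0.1204, H₀ = 1.4501 rad.
Bracket: H₀ sin φ sin δ + cos φ cos δ sin H₀ = 1.4501×-0.29571×0.36245 + 0.95528×0.93200×0.99273 = -0.155422 + 0.883848 = 0.728426.
Q̄ = (S₀/π) × [bracket] = (1361/π) × 0.728426 = 315.57 W/m².
Ratio Q̄_A / Q̄_B = 391.56 / 315.57 = 1.241.

Q̄_A / Q̄_B ≈ 1.24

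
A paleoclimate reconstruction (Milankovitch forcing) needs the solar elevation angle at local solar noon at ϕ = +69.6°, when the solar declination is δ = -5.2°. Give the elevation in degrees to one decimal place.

15.2°

At local noon the hour angle is zero, so the zenith angle equals |ϕ − δ| = |+69.6° − (-5.200°)| = 74.800°.
Elevation = 90° − 74.800° = 15.2°.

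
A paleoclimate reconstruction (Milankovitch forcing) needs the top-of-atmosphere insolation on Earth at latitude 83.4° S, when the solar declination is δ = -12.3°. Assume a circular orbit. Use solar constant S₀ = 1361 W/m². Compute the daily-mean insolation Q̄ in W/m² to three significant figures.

cos H₀ = −tan(-83.4°) tan(-12.300°) = -1.8844 ≤ −1 ⇒ polar day, H₀ = π.
Bracket: H₀ sin φ sin δ + cos φ cos δ sin H₀ = 3.1416×-0.99337×-0.21303 + 0.11494×0.97705×0.00000 = 0.664818 + 0.000000 = 0.664818.
Q̄ = (S₀/π) × [bracket] = (1361/π) × 0.664818 = 288.0 W/m².

Q̄ ≈ 288 W/m²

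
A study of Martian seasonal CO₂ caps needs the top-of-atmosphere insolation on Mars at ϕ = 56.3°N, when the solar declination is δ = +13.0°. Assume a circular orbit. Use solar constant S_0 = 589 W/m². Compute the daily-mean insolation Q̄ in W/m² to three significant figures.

Q̄ ≈ 163 W/m²

cos h₀ = −tan(+56.3°) tan(+13.000°) = -0.3462, h₀ = 1.9243 rad.
Bracket: h₀ sin ϕ sin δ + cos ϕ cos δ sin h₀ = 1.9243×0.83195×0.22495 + 0.55484×0.97437×0.93817 = 0.360127 + 0.507193 = 0.867320.
Q̄ = (S_0/π) × [bracket] = (589/π) × 0.867320 = 162.6 W/m².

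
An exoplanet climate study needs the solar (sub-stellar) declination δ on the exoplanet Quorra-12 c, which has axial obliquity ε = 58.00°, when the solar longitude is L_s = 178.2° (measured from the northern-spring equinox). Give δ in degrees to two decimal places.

δ = +1.53°

sin δ = sin ε · sin L_s = sin 58.00° × sin 178.2° = 0.026638.
δ = arcsin(0.026638) = +1.53°.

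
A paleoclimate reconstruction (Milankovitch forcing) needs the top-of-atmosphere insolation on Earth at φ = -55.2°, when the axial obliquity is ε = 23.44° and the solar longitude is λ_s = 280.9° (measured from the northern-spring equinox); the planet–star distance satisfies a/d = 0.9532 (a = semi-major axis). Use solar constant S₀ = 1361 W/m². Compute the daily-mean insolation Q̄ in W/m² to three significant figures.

Q̄ ≈ 445 W/m²

Solar declination: sin δ = sin ε · sin λ_s = sin 23.44° × sin 280.9° = -0.39061, so δ = -22.993°.
cos H₀ = −tan(-55.2°) tan(-22.993°) = -0.6105, H₀ = 2.2275 rad.
Bracket: H₀ sin φ sin δ + cos φ cos δ sin H₀ = 2.2275×-0.82115×-0.39061 + 0.57071×0.92056×0.79200 = 0.714469 + 0.416095 = 1.130564.
Inverse-square distance factor (a/d)² = 0.9532² = 0.908590.
Q̄ = (S₀/π) × 0.908590 × [bracket] = (1361/π) × 0.908590 × 1.130564 = 445.0 W/m².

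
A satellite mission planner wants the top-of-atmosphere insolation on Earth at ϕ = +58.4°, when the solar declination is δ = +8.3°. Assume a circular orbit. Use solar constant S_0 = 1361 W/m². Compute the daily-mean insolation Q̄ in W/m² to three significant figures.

Q̄ ≈ 315 W/m²

cos h₀ = −tan(+58.4°) tan(+8.300°) = -0.2371, h₀ = 1.8102 rad.
Bracket: h₀ sin ϕ sin δ + cos ϕ cos δ sin h₀ = 1.8102×0.85173×0.14436 + 0.52399×0.98953×0.97148 = 0.222574 + 0.503716 = 0.726290.
Q̄ = (S_0/π) × [bracket] = (1361/π) × 0.726290 = 314.6 W/m².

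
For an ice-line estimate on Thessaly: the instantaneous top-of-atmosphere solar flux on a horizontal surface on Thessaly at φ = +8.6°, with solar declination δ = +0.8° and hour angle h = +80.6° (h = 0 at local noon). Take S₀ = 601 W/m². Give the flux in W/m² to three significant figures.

98.3 W/m²

cos θ_z = sin φ sin δ + cos φ cos δ cos h = 0.002088 + 0.161474 = 0.163562.
Flux = S₀ · cos θ_z = 601 × 0.163562 = 98.30 W/m².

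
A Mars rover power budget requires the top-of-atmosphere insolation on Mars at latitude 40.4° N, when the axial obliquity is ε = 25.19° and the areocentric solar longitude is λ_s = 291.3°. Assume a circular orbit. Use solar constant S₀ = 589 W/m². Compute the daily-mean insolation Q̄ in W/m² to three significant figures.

sin δ = sin 25.19° × sin 291.3° = -0.39655, so δ = -23.363°.
cos H₀ = −tan(+40.4°) tan(-23.363°) = 0.3676, H₀ = 1.1943 rad.
Bracket: H₀ sin φ sin δ + cos φ cos δ sin H₀ = 1.1943×0.64812×-0.39655 + 0.76154×0.91801×0.92997 = -0.306949 + 0.650143 = 0.343194.
Q̄ = (S₀/π) × [bracket] = (589/π) × 0.343194 = 64.34 W/m².

Q̄ ≈ 64.3 W/m²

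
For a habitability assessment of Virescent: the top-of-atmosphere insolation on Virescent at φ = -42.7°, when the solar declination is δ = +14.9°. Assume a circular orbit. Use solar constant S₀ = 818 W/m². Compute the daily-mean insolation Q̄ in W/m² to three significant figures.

cos H₀ = −tan(-42.7°) tan(+14.900°) = 0.2455, H₀ = 1.3227 rad.
Bracket: H₀ sin φ sin δ + cos φ cos δ sin H₀ = 1.3227×-0.67816×0.25713 + 0.73491×0.96638×0.96939 = -0.230646 + 0.688463 = 0.457817.
Q̄ = (S₀/π) × [bracket] = (818/π) × 0.457817 = 119.2 W/m².

Q̄ ≈ 119 W/m²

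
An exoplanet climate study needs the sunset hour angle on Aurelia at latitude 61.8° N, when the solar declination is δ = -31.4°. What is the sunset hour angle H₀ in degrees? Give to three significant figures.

cos H₀ = −tan φ · tan δ = 1.1384 ≥ 1, so the host star never rises (polar night) and H₀ = 0.

H₀ = 0.00°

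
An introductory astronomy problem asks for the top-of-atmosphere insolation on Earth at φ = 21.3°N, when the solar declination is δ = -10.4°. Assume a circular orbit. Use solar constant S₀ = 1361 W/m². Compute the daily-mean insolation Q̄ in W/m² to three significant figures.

cos H₀ = −tan(+21.3°) tan(-10.400°) = 0.0716, H₀ = 1.4992 rad.
Bracket: H₀ sin φ sin δ + cos φ cos δ sin H₀ = 1.4992×0.36325×-0.18052 + 0.93169×0.98357×0.99744 = -0.098308 + 0.914036 = 0.815728.
Q̄ = (S₀/π) × [bracket] = (1361/π) × 0.815728 = 353.4 W/m².

Q̄ ≈ 353 W/m²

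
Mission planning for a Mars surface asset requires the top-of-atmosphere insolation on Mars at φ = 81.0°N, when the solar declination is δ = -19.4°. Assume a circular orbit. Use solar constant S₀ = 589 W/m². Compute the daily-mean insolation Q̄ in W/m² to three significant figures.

cos H₀ = −tan(+81.0°) tan(-19.400°) = 2.2234 ≥ 1 ⇒ polar night, H₀ = 0 and Q̄ = 0.

Q̄ ≈ 0.00 W/m²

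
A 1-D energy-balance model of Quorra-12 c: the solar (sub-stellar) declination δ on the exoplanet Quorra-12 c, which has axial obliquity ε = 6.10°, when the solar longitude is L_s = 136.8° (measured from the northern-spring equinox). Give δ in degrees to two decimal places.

sin δ = sin ε · sin L_s = sin 6.10° × sin 136.8° = 0.072743.
δ = arcsin(0.072743) = +4.17°.

δ = +4.17°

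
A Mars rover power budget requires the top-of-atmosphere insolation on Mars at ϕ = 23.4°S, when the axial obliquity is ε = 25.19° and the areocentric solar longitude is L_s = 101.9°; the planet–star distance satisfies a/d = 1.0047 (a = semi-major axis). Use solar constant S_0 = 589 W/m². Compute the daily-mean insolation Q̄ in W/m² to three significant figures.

Q̄ ≈ 112 W/m²

sin δ = sin 25.19° × sin 101.9° = 0.41647, so δ = +24.612°.
cos h₀ = −tan(-23.4°) tan(+24.612°) = 0.1982, h₀ = 1.3712 rad.
Bracket: h₀ sin ϕ sin δ + cos ϕ cos δ sin h₀ = 1.3712×-0.39715×0.41647 + 0.91775×0.90915×0.98015 = -0.226798 + 0.817810 = 0.591012.
Inverse-square distance factor (a/d)² = 1.0047² = 1.009422.
Q̄ = (S_0/π) × 1.009422 × [bracket] = (589/π) × 1.009422 × 0.591012 = 111.8 W/m².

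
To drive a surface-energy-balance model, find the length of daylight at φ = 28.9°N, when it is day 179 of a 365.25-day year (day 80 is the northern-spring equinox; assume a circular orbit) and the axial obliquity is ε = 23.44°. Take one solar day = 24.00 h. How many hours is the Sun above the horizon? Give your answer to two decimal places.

13.83 h

Solar longitude: λ_s = 360° × (179 − 80)/365.25 = 97.577°.
sin δ = sin 23.44° × sin 97.577° = 0.39432, so δ = +23.223°.
cos H₀ = −tan φ · tan δ = −tan(+28.9°) × tan(+23.223°) = -0.2369, so H₀ = 1.8099 rad = 103.70°.
Daylight = 2H₀/(2π) × 24.00 h = (1.8099/π) × 24.00 = 13.83 h.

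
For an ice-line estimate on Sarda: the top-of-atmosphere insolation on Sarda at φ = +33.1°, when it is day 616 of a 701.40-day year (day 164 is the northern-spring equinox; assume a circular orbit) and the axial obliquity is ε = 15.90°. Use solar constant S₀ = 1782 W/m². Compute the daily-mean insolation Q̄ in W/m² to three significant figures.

Solar longitude: λ_s = 360° × (616 − 164)/701.40 = 231.993°.
sin δ = sin 15.90° × sin 231.993° = -0.21586, so δ = -12.466°.
cos H₀ = −tan(+33.1°) tan(-12.466°) = 0.1441, H₀ = 1.4262 rad.
Bracket: H₀ sin φ sin δ + cos φ cos δ sin H₀ = 1.4262×0.54610×-0.21586 + 0.83772×0.97642×0.98956 = -0.168122 + 0.809427 = 0.641305.
Q̄ = (S₀/π) × [bracket] = (1782/π) × 0.641305 = 363.8 W/m².

Q̄ ≈ 364 W/m²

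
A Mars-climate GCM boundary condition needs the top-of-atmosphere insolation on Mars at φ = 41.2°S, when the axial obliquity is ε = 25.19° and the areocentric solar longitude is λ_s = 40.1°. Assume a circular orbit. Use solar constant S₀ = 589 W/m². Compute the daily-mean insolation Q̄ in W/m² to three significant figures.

sin δ = sin 25.19° × sin 40.1° = 0.27415, so δ = +15.912°.
cos H₀ = −tan(-41.2°) tan(+15.912°) = 0.2496, H₀ = 1.3186 rad.
Bracket: H₀ sin φ sin δ + cos φ cos δ sin H₀ = 1.3186×-0.65869×0.27415 + 0.75241×0.96169×0.96836 = -0.238113 + 0.700691 = 0.462578.
Q̄ = (S₀/π) × [bracket] = (589/π) × 0.462578 = 86.73 W/m².

Q̄ ≈ 86.7 W/m²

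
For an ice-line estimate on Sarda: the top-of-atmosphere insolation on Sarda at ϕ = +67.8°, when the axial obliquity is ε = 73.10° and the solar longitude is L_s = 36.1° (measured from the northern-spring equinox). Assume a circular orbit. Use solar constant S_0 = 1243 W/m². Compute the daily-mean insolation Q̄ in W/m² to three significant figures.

Solar declination: sin δ = sin ε · sin L_s = sin 73.10° × sin 36.1° = 0.56375, so δ = +34.316°.
cos h₀ = −tan(+67.8°) tan(+34.316°) = -1.6725 ≤ −1 ⇒ polar day, h₀ = π.
Bracket: h₀ sin ϕ sin δ + cos ϕ cos δ sin h₀ = 3.1416×0.92587×0.56375 + 0.37784×0.82594×0.00000 = 1.639787 + 0.000000 = 1.639787.
Q̄ = (S_0/π) × [bracket] = (1243/π) × 1.639787 = 648.8 W/m².

Q̄ ≈ 649 W/m²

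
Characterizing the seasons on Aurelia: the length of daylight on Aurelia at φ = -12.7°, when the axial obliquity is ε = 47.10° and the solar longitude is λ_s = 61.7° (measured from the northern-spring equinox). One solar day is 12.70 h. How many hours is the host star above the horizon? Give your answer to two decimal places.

Solar declination: sin δ = sin ε · sin λ_s = sin 47.10° × sin 61.7° = 0.64499, so δ = +40.165°.
cos H₀ = −tan φ · tan δ = −tan(-12.7°) × tan(+40.165°) = 0.1902, so H₀ = 1.3794 rad = 79.04°.
Daylight = 2H₀/(2π) × 12.70 h = (1.3794/π) × 12.70 = 5.58 h.

5.58 h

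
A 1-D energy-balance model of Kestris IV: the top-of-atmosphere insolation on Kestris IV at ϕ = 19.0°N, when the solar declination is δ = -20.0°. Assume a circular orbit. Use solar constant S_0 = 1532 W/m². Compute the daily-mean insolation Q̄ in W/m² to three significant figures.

cos h₀ = −tan(+19.0°) tan(-20.000°) = 0.1253, h₀ = 1.4451 rad.
Bracket: h₀ sin ϕ sin δ + cos ϕ cos δ sin h₀ = 1.4451×0.32557×-0.34202 + 0.94552×0.93969×0.99212 = -0.160914 + 0.881494 = 0.720580.
Q̄ = (S_0/π) × [bracket] = (1532/π) × 0.720580 = 351.4 W/m².

Q̄ ≈ 351 W/m²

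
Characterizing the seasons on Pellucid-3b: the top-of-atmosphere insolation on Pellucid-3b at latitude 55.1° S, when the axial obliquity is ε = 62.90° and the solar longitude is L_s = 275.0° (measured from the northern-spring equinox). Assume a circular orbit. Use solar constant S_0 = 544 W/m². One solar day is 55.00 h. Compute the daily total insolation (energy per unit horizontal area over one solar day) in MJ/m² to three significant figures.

Solar declination: sin δ = sin ε · sin L_s = sin 62.90° × sin 275.0° = -0.88683, so δ = -62.477°.
cos h₀ = −tan(-55.1°) tan(-62.477°) = -2.7510 ≤ −1 ⇒ polar day, h₀ = π.
Bracket: h₀ sin ϕ sin δ + cos ϕ cos δ sin h₀ = 3.1416×-0.82015×-0.88683 + 0.57215×0.46210×0.00000 = 2.284991 + 0.000000 = 2.284991.
Q̄ = (S_0/π) × [bracket] = (544/π) × 2.284991 = 395.67 W/m².
Daily total = Q̄ × 55.00 h × 3600 s/h = 395.67 × 55.00 × 3600 / 10⁶ = 78.34 MJ/m².

78.3 MJ/m²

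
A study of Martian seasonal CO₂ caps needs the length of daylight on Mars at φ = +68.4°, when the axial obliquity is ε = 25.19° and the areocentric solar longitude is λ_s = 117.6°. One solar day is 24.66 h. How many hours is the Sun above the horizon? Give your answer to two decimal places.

sin δ = sin 25.19° × sin 117.6° = 0.37719, so δ = +22.160°.
Sunrise equation: cos H₀ = −tan φ · tan δ = -1.0286 ≤ −1, so the Sun never sets (polar day) and H₀ = π.
Daylight = 2H₀/(2π) × 24.66 h = (3.1416/π) × 24.66 = 24.66 h.

24.66 h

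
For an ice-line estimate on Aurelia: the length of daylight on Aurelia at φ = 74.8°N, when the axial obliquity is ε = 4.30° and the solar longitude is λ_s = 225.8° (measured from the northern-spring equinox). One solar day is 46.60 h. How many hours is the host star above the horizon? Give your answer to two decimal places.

20.34 h

Solar declination: sin δ = sin ε · sin λ_s = sin 4.30° × sin 225.8° = -0.05375, so δ = -3.081°.
cos H₀ = −tan φ · tan δ = −tan(+74.8°) × tan(-3.081°) = 0.1981, so H₀ = 1.3713 rad = 78.57°.
Daylight = 2H₀/(2π) × 46.60 h = (1.3713/π) × 46.60 = 20.34 h.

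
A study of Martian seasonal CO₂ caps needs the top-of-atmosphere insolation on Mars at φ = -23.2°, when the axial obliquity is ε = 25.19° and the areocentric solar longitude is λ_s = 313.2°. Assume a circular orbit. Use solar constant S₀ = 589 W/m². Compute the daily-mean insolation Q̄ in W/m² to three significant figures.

sin δ = sin 25.19° × sin 313.2° = -0.31026, so δ = -18.075°.
cos H₀ = −tan(-23.2°) tan(-18.075°) = -0.1399, H₀ = 1.7111 rad.
Bracket: H₀ sin φ sin δ + cos φ cos δ sin H₀ = 1.7111×-0.39394×-0.31026 + 0.91914×0.95065×0.99017 = 0.209137 + 0.865191 = 1.074328.
Q̄ = (S₀/π) × [bracket] = (589/π) × 1.074328 = 201.4 W/m².

Q̄ ≈ 201 W/m²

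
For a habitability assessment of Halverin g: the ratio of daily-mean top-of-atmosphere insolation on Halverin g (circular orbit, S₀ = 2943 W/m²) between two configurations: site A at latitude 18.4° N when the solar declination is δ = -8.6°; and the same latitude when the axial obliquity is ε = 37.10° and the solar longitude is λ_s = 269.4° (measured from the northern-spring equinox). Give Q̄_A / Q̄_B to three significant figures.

Q̄_A / Q̄_B ≈ 1.80

— Configuration A (φ=+18.4°):
cos H₀ = −tan(+18.4°) tan(-8.600°) = 0.0503, H₀ = 1.5205 rad.
Bracket: H₀ sin φ sin δ + cos φ cos δ sin H₀ = 1.5205×0.31565×-0.14954 + 0.94888×0.98876×0.99873 = -0.071771 + 0.937023 = 0.865252.
Q̄ = (S₀/π) × [bracket] = (2943/π) × 0.865252 = 810.56 W/m².
— Configuration B (φ=+18.4°):
Solar declination: sin δ = sin ε · sin λ_s = sin 37.10° × sin 269.4° = -0.60317, so δ = -37.098°.
cos H₀ = −tan(+18.4°) tan(-37.098°) = 0.2516, H₀ = 1.3165 rad.
Bracket: H₀ sin φ sin δ + cos φ cos δ sin H₀ = 1.3165×0.31565×-0.60317 + 0.94888×0.79761×0.96784 = -0.250649 + 0.732496 = 0.481847.
Q̄ = (S₀/π) × [bracket] = (2943/π) × 0.481847 = 451.39 W/m².
Ratio Q̄_A / Q̄_B = 810.56 / 451.39 = 1.796.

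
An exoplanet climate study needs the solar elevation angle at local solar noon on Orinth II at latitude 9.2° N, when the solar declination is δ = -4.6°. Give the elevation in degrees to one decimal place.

76.2°

At local noon the hour angle is zero, so the zenith angle equals |ϕ − δ| = |+9.2° − (-4.600°)| = 13.800°.
Elevation = 90° − 13.800° = 76.2°.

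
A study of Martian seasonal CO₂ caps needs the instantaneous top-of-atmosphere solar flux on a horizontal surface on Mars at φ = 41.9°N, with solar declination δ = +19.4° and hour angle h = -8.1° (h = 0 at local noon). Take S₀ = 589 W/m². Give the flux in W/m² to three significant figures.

540 W/m²

cos θ_z = sin φ sin δ + cos φ cos δ cos h = 0.221828 + 0.695048 = 0.916876.
Flux = S₀ · cos θ_z = 589 × 0.916876 = 540.0 W/m².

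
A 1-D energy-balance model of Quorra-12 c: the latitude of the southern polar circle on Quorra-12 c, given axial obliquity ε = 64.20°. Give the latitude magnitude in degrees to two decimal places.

The polar circle is the lowest latitude that experiences at least one full rotation of continuous darkness at the northern-summer solstice; it lies at |φ| = 90° − ε = 90° − 64.20° = 25.80°.

25.80°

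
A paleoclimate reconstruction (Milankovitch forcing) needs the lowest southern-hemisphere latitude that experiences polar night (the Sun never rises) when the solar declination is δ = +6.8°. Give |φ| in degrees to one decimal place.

Polar night requires cos H₀ = −tan φ tan δ ≥ 1, i.e. tan φ tan δ ≤ −1.
The boundary is |tan φ| · |tan δ| = 1, so |φ| = 90° − |δ| = 90° − 6.8° = 83.2° in the southern hemisphere.

|φ| = 83.2°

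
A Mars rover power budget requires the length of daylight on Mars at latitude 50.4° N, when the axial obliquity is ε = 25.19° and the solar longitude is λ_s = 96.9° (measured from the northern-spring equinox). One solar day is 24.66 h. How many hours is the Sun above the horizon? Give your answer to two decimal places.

Solar declination: sin δ = sin ε · sin λ_s = sin 25.19° × sin 96.9° = 0.42254, so δ = +24.995°.
cos H₀ = −tan φ · tan δ = −tan(+50.4°) × tan(+24.995°) = -0.5635, so H₀ = 2.1695 rad = 124.30°.
Daylight = 2H₀/(2π) × 24.66 h = (2.1695/π) × 24.66 = 17.03 h.

17.03 h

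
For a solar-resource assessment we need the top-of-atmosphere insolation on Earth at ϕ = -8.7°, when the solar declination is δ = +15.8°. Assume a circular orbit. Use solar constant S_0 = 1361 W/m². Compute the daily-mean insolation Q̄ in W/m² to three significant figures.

cos h₀ = −tan(-8.7°) tan(+15.800°) = 0.0433, h₀ = 1.5275 rad.
Bracket: h₀ sin ϕ sin δ + cos ϕ cos δ sin h₀ = 1.5275×-0.15126×0.27228 + 0.98849×0.96222×0.99906 = -0.062910 + 0.950251 = 0.887341.
Q̄ = (S_0/π) × [bracket] = (1361/π) × 0.887341 = 384.4 W/m².

Q̄ ≈ 384 W/m²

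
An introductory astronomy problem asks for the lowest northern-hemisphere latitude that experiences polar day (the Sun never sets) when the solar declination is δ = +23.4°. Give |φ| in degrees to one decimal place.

Polar day requires cos H₀ = −tan φ tan δ ≤ −1, i.e. tan φ tan δ ≥ 1.
The boundary is |tan φ| · |tan δ| = 1, so |φ| = 90° − |δ| = 90° − 23.4° = 66.6° in the northern hemisphere.

|φ| = 66.6°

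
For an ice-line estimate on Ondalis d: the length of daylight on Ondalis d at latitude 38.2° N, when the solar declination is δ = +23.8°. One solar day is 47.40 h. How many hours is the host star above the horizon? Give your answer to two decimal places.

29.05 h

cos h₀ = −tan ϕ · tan δ = −tan(+38.2°) × tan(+23.800°) = -0.3471, so h₀ = 1.9252 rad = 110.31°.
Daylight = 2h₀/(2π) × 47.40 h = (1.9252/π) × 47.40 = 29.05 h.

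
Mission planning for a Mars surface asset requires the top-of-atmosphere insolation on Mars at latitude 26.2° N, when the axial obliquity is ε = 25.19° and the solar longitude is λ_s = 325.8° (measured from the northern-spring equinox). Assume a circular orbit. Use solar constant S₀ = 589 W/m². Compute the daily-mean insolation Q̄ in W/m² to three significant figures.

Solar declination: sin δ = sin ε · sin λ_s = sin 25.19° × sin 325.8° = -0.23923, so δ = -13.841°.
cos H₀ = −tan(+26.2°) tan(-13.841°) = 0.1212, H₀ = 1.4493 rad.
Bracket: H₀ sin φ sin δ + cos φ cos δ sin H₀ = 1.4493×0.44151×-0.23923 + 0.89726×0.97096×0.99262 = -0.153079 + 0.864774 = 0.711695.
Q̄ = (S₀/π) × [bracket] = (589/π) × 0.711695 = 133.4 W/m².

Q̄ ≈ 133 W/m²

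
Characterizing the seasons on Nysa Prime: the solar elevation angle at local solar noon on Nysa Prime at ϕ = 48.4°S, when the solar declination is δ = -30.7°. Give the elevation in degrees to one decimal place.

At local noon the hour angle is zero, so the zenith angle equals |ϕ − δ| = |-48.4° − (-30.700°)| = 17.700°.
Elevation = 90° − 17.700° = 72.3°.

72.3°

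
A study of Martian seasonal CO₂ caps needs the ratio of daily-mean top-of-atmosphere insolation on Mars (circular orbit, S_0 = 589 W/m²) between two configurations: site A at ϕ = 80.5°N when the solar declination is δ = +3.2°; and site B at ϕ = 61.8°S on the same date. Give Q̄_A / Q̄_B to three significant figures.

— Configuration A (ϕ=+80.5°):
cos h₀ = −tan(+80.5°) tan(+3.200°) = -0.3341, h₀ = 1.9114 rad.
Bracket: h₀ sin ϕ sin δ + cos ϕ cos δ sin h₀ = 1.9114×0.98629×0.05582 + 0.16505×0.99844×0.94254 = 0.105232 + 0.155324 = 0.260556.
Q̄ = (S_0/π) × [bracket] = (589/π) × 0.260556 = 48.850 W/m².
— Configuration B (ϕ=-61.8°):
cos h₀ = −tan(-61.8°) tan(+3.200°) = 0.1043, h₀ = 1.4663 rad.
Bracket: h₀ sin ϕ sin δ + cos ϕ cos δ sin h₀ = 1.4663×-0.88130×0.05582 + 0.47255×0.99844×0.99455 = -0.072133 + 0.469241 = 0.397108.
Q̄ = (S_0/π) × [bracket] = (589/π) × 0.397108 = 74.452 W/m².
Ratio Q̄_A / Q̄_B = 48.850 / 74.452 = 0.6561.

Q̄_A / Q̄_B ≈ 0.656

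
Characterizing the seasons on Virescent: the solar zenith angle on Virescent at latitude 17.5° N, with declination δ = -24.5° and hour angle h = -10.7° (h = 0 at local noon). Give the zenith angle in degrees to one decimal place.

cos θ_z = sin φ sin δ + cos φ cos δ cos h = -0.124701 + 0.852756 = 0.728055.
θ_z = arccos(0.728055) = 43.3°.

θ_z = 43.3°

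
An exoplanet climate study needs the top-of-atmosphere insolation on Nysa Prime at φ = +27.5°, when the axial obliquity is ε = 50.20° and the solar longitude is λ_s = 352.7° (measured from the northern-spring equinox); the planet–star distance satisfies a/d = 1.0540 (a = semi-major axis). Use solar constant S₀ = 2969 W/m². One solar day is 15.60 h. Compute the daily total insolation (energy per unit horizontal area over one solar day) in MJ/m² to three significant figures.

47.9 MJ/m²

Solar declination: sin δ = sin ε · sin λ_s = sin 50.20° × sin 352.7° = -0.09762, so δ = -5.602°.
cos H₀ = −tan(+27.5°) tan(-5.602°) = 0.0511, H₀ = 1.5197 rad.
Bracket: H₀ sin φ sin δ + cos φ cos δ sin H₀ = 1.5197×0.46175×-0.09762 + 0.88701×0.99522×0.99870 = -0.068502 + 0.881622 = 0.813120.
Inverse-square distance factor (a/d)² = 1.0540² = 1.110916.
Q̄ = (S₀/π) × 1.110916 × [bracket] = (2969/π) × 1.110916 × 0.813120 = 853.68 W/m².
Daily total = Q̄ × 15.60 h × 3600 s/h = 853.68 × 15.60 × 3600 / 10⁶ = 47.94 MJ/m².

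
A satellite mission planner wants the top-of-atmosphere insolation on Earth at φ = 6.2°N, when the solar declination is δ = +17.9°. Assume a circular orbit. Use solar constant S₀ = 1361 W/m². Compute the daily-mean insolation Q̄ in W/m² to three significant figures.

cos H₀ = −tan(+6.2°) tan(+17.900°) = -0.0351, H₀ = 1.6059 rad.
Bracket: H₀ sin φ sin δ + cos φ cos δ sin H₀ = 1.6059×0.10800×0.30736 + 0.99415×0.95159×0.99938 = 0.053308 + 0.945437 = 0.998745.
Q̄ = (S₀/π) × [bracket] = (1361/π) × 0.998745 = 432.7 W/m².

Q̄ ≈ 433 W/m²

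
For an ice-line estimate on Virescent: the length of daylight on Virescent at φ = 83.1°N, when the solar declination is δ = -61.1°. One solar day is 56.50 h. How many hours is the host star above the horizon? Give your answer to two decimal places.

cos H₀ = −tan φ · tan δ = 14.9694 ≥ 1, so the host star never rises (polar night) and H₀ = 0.
Daylight = 2H₀/(2π) × 56.50 h = (0.0000/π) × 56.50 = 0.00 h.

0.00 h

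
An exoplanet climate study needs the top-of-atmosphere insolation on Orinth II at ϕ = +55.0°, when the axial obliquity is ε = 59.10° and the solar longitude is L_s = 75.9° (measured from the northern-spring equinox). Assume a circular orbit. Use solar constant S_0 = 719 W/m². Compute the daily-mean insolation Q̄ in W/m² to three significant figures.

Q̄ ≈ 490 W/m²

Solar declination: sin δ = sin ε · sin L_s = sin 59.10° × sin 75.9° = 0.83221, so δ = +56.327°.
cos h₀ = −tan(+55.0°) tan(+56.327°) = -2.1436 ≤ −1 ⇒ polar day, h₀ = π.
Bracket: h₀ sin ϕ sin δ + cos ϕ cos δ sin h₀ = 3.1416×0.81915×0.83221 + 0.57358×0.55446×0.00000 = 2.141644 + 0.000000 = 2.141644.
Q̄ = (S_0/π) × [bracket] = (719/π) × 2.141644 = 490.1 W/m².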